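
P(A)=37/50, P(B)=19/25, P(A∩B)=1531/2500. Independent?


P(A)×P(B) = 703/1250
P(A∩B) = 1531/2500
Not equal → NOT independent

No, not independent


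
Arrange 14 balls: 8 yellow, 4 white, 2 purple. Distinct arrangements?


14!/(8!×4!×2!) = 45045

45045


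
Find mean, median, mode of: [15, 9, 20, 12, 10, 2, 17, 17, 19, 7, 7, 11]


Sorted: [2, 7, 7, 9, 10, 11, 12, 15, 17, 17, 19, 20]
Mean = 146/12 = 73/6
Median = 23/2
Freq: {15: 1, 9: 1, 20: 1, 12: 1, 10: 1, 2: 1, 17: 2, 19: 1, 7: 2, 11: 1}
Mode: [7, 17]

Mean=73/6, Median=23/2, Mode=[7, 17]


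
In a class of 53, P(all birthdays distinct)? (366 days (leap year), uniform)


P(all different) = Π(366-i)/366 for i=0..52
= (366/366)×(365/366)×...×(314/366)
= 0.019079

P ≈ 0.0191 ≈ 1.91%


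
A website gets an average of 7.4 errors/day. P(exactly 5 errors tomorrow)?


Poisson(λ=7.4): P(X=5) = e^(-λ)×λ^k/k!
= e^(-7.4) × 7.4^5 / 5!
≈ 0.0006112527611 × 22190.06624 / 120 ≈ 0.113031

P(X=5) ≈ 0.113031 ≈ 11.30%


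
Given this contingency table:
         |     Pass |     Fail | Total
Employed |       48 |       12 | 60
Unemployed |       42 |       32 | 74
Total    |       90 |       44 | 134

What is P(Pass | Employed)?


P(Pass | Employed) = 48/(48+12) = 48/60 = 4/5

P(Pass|Employed) = 4/5 ≈ 80.00%


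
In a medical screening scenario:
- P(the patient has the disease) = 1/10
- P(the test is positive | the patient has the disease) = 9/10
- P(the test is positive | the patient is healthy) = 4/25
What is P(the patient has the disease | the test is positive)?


Using Bayes' theorem:
P(A|B) = P(B|A)·P(A) / P(B)

P(the test is positive) = 9/10 × 1/10 + 4/25 × 9/10
= 9/100 + 18/125 = 117/500

P(the patient has the disease|the test is positive) = (9/100) / (117/500) = 5/13

P(the patient has the disease|the test is positive) = 5/13 ≈ 38.46%


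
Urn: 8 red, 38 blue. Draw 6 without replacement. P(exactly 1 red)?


Hypergeometric: C(8,1)×C(38,5)/C(46,6)
= 8×501942/9366819 = 191216/446039

P(X=1) = 191216/446039 ≈ 42.87%


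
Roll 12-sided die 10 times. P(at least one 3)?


P(no 3)^10 = (11/12)^10 = 25937424601/61917364224
P(≥1) = 1 - 25937424601/61917364224 = 35979939623/61917364224

P = 35979939623/61917364224 ≈ 58.11%


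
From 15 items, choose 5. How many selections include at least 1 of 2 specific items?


Complement: C(15,5) - C(13,5) = 3003 - 1287 = 1716

1716


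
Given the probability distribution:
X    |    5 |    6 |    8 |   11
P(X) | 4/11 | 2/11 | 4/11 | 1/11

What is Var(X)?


E[X] = 75/11
E[X²] = 549/11
Var(X) = E[X²] - (E[X])² = 549/11 - 5625/121 = 414/121

Var(X) = 414/121 ≈ 3.4215


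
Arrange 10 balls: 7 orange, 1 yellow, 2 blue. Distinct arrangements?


10!/(7!×1!×2!) = 360

360


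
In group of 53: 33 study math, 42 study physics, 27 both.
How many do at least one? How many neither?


|A∪B| = 33+42-27 = 48
Neither = 53-48 = 5

At least one: 48; Neither: 5


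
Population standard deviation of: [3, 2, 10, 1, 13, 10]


Mean = 39/6 = 13/2
  (3-13/2)²=49/4
  (2-13/2)²=81/4
  (10-13/2)²=49/4
  (1-13/2)²=121/4
  (13-13/2)²=169/4
  (10-13/2)²=49/4
Σ(x-μ)² = 259/2
σ² = (259/2)/6 = 259/12

σ = √(259/12) ≈ 4.6458


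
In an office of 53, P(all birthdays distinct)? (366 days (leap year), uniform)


P(all different) = Π(366-i)/366 for i=0..52
= (366/366)×(365/366)×...×(314/366)
= 0.019079

P ≈ 0.0191 ≈ 1.91%


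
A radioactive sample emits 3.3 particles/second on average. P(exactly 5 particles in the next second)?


Poisson(λ=3.3): P(X=5) = e^(-λ)×λ^k/k!
= e^(-3.3) × 3.3^5 / 5!
≈ 0.0368831674 × 391.35393 / 120 ≈ 0.120286

P(X=5) ≈ 0.120286 ≈ 12.03%


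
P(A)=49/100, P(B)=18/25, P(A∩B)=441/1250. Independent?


P(A)×P(B) = 441/1250
P(A∩B) = 441/1250
Equal ✓ → Independent

Yes, independent


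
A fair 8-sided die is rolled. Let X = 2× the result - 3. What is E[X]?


E[die] = (1+8)/2 = 9/2
E[X] = 2×9/2 - 3 = 6

E[X] = 6


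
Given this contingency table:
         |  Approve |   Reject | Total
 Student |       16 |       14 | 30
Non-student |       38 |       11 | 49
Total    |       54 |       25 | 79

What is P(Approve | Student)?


P(Approve | Student) = 16/(16+14) = 16/30 = 8/15

P(Approve|Student) = 8/15 ≈ 53.33%


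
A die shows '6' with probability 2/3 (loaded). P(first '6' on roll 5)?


Geometric: P(X=5) = (1-p)^(k-1)×p = (1/3)^4×2/3 = 2/243

P(X=5) = 2/243 ≈ 0.82%


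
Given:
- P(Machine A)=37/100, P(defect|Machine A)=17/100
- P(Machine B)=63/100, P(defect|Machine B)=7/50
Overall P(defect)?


P(B) = Σ P(B|Aᵢ)×P(Aᵢ)
  17/100×37/100 = 629/10000
  7/50×63/100 = 441/5000
Sum = 1511/10000

P(defect) = 1511/10000 ≈ 15.11%


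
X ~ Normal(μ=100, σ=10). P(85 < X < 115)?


z₁=(85-100)/10=-1.5, z₂=(115-100)/10=1.5
P = Φ(1.5) - Φ(-1.5) = 0.933193 - 0.066807 = 0.866386 ≈ 0.8664

P(85 < X < 115) ≈ 0.8664


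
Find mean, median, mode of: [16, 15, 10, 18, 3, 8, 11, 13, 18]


Sorted: [3, 8, 10, 11, 13, 15, 16, 18, 18]
Mean = 112/9
Median = 13
Freq: {16: 1, 15: 1, 10: 1, 18: 2, 3: 1, 8: 1, 11: 1, 13: 1}
Mode: [18]

Mean=112/9, Median=13, Mode=18


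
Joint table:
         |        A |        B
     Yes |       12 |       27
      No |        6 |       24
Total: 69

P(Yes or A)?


P(Yes∨A) = P(Yes) + P(A) - P(Yes∧A)
= (39 + 18 - 12)/69 = 45/69 = 15/23

P = 15/23 ≈ 65.22%


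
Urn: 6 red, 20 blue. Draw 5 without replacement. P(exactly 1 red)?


Hypergeometric: C(6,1)×C(20,4)/C(26,5)
= 6×4845/65780 = 2907/6578

P(X=1) = 2907/6578 ≈ 44.19%


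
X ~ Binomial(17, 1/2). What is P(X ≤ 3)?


P(X ≤ 3) = Σ P(X=i) for i=0..3
P(X=0) = 1/131072
P(X=1) = 17/131072
P(X=2) = 17/16384
P(X=3) = 85/16384
Sum = 417/65536

P(X ≤ 3) = 417/65536 ≈ 0.64%


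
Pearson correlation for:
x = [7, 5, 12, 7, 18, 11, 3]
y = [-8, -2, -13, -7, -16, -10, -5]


n=7, Σx=63, Σy=-61, Σxy=-684, Σx²=721, Σy²=667
r = (7×(-684) - 63×(-61))/√((7×721 - 63²)(7×667 - (-61)²))
= -945/√(1078×948) = -945/√1021944 ≈ -945/1010.9125 ≈ -0.9348

r ≈ -0.9348


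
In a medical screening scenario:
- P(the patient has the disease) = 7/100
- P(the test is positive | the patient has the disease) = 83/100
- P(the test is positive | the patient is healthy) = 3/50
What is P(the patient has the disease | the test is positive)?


Using Bayes' theorem:
P(A|B) = P(B|A)·P(A) / P(B)

P(the test is positive) = 83/100 × 7/100 + 3/50 × 93/100
= 581/10000 + 279/5000 = 1139/10000

P(the patient has the disease|the test is positive) = (581/10000) / (1139/10000) = 581/1139

P(the patient has the disease|the test is positive) = 581/1139 ≈ 51.01%


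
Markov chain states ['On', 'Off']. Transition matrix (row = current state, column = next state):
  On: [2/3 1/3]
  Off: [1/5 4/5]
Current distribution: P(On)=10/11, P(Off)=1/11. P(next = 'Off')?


P(next=Off) = Σᵢ P(now=i)×P(i→Off)
= 10/11×1/3 + 1/11×4/5
= 10/33 + 4/55 = 62/165

P = 62/165 ≈ 0.3758


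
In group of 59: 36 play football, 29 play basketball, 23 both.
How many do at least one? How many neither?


|A∪B| = 36+29-23 = 42
Neither = 59-42 = 17

At least one: 42; Neither: 17


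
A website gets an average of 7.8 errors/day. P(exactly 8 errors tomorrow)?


Poisson(λ=7.8): P(X=8) = e^(-λ)×λ^k/k!
= e^(-7.8) × 7.8^8 / 8!
≈ 0.000409734979 × 13701143.7068 / 40320 ≈ 0.139232

P(X=8) ≈ 0.139232 ≈ 13.92%


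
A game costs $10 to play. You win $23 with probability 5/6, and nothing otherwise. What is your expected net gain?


E[gain] = (23-10)×5/6 + (-10)×1/6
= 65/6 - 5/3 = 55/6

Expected net gain = $55/6 ≈ $9.17


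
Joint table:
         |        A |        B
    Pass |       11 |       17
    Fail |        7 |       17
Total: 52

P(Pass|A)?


P(Pass|A) = 11/(11+7) = 11/18

P = 11/18 ≈ 61.11%


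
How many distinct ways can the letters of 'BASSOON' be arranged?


Letters: 7, freq: {'B': 1, 'A': 1, 'S': 2, 'O': 2, 'N': 1}
7!/(1!×1!×2!×2!×1!) = 5040/4 = 1260

1260


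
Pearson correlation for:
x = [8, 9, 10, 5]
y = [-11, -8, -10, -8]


n=4, Σx=32, Σy=-37, Σxy=-300, Σx²=270, Σy²=349
r = (4×(-300) - 32×(-37))/√((4×270 - 32²)(4×349 - (-37)²))
= -16/√(56×27) = -16/√1512 ≈ -16/38.8844 ≈ -0.4115

r ≈ -0.4115


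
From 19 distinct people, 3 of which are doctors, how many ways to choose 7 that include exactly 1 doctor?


Choose 1 of the 3 doctors and 6 of the other 16 people:
C(3,1)×C(16,6) = 3×8008 = 24024

24024


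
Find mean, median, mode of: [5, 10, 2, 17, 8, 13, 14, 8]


Sorted: [2, 5, 8, 8, 10, 13, 14, 17]
Mean = 77/8
Median = 9
Freq: {5: 1, 10: 1, 2: 1, 17: 1, 8: 2, 13: 1, 14: 1}
Mode: [8]

Mean=77/8, Median=9, Mode=8


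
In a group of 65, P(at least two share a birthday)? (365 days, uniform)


P(all different) = Π(365-i)/365 for i=0..64
= 0.002317
P(match) = 1 - 0.002317 = 0.997683

P ≈ 0.9977 ≈ 99.77%


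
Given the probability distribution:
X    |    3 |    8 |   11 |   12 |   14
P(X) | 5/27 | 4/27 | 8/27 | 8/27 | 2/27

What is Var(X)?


E[X] = 259/27
E[X²] = 2813/27
Var(X) = E[X²] - (E[X])² = 2813/27 - 67081/729 = 8870/729

Var(X) = 8870/729 ≈ 12.1674


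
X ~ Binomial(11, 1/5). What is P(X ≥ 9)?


P(X ≥ 9) = Σ P(X=i) for i=9..11
P(X=9) = 176/9765625
P(X=10) = 44/48828125
P(X=11) = 1/48828125
Sum = 37/1953125

P(X ≥ 9) = 37/1953125 ≈ 0.00%


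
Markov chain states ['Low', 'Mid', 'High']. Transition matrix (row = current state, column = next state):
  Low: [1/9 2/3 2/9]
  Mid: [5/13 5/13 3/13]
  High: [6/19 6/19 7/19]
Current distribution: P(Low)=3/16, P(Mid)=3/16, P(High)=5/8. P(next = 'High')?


P(next=High) = Σᵢ P(now=i)×P(i→High)
= 3/16×2/9 + 3/16×3/13 + 5/8×7/19
= 1/24 + 9/208 + 35/152 = 3737/11856

P = 3737/11856 ≈ 0.3152


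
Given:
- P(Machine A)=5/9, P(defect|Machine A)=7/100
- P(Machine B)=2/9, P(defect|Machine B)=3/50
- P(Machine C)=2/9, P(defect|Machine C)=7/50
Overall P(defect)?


P(B) = Σ P(B|Aᵢ)×P(Aᵢ)
  7/100×5/9 = 7/180
  3/50×2/9 = 1/75
  7/50×2/9 = 7/225
Sum = 1/12

P(defect) = 1/12 ≈ 8.33%


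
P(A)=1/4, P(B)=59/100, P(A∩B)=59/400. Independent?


P(A)×P(B) = 59/400
P(A∩B) = 59/400
Equal ✓ → Independent

Yes, independent


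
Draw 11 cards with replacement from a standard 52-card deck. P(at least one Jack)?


P(not a Jack) = 48/52 = 12/13
P(none in 11 draws) = (12/13)^11 = 743008370688/1792160394037
P(≥1 Jack) = 1 - 743008370688/1792160394037 = 1049152023349/1792160394037

P = 1049152023349/1792160394037 ≈ 58.54%


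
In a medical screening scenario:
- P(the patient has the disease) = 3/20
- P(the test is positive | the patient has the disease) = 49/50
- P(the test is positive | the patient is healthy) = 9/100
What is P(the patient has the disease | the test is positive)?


Using Bayes' theorem:
P(A|B) = P(B|A)·P(A) / P(B)

P(the test is positive) = 49/50 × 3/20 + 9/100 × 17/20
= 147/1000 + 153/2000 = 447/2000

P(the patient has the disease|the test is positive) = (147/1000) / (447/2000) = 98/149

P(the patient has the disease|the test is positive) = 98/149 ≈ 65.77%


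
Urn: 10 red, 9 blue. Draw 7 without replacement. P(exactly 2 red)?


Hypergeometric: C(10,2)×C(9,5)/C(19,7)
= 45×126/50388 = 945/8398

P(X=2) = 945/8398 ≈ 11.25%


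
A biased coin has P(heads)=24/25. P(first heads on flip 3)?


Geometric: P(X=3) = (1-p)^(k-1)×p = (1/25)^2×24/25 = 24/15625

P(X=3) = 24/15625 ≈ 0.15%


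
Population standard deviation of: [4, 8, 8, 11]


Mean = 31/4
  (4-31/4)²=225/16
  (8-31/4)²=1/16
  (8-31/4)²=1/16
  (11-31/4)²=169/16
Σ(x-μ)² = 99/4
σ² = (99/4)/4 = 99/16

σ = √(99/16) ≈ 2.4875


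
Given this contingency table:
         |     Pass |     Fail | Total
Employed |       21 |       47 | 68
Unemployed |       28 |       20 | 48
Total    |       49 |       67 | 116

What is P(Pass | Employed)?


P(Pass | Employed) = 21/(21+47) = 21/68

P(Pass|Employed) = 21/68 ≈ 30.88%


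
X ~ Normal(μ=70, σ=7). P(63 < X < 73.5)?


z₁=(63-70)/7=-1.0, z₂=(73.5-70)/7=0.5
P = Φ(0.5) - Φ(-1.0) = 0.691462 - 0.158655 = 0.532807 ≈ 0.5328

P(63 < X < 73.5) ≈ 0.5328


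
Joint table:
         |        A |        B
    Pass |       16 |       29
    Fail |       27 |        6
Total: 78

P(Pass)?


P(Pass) = (16+29)/78 = 45/78 = 15/26

P(Pass) = 15/26 ≈ 57.69%


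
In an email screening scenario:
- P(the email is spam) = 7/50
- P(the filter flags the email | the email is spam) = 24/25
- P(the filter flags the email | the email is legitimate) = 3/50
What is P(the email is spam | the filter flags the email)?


Using Bayes' theorem:
P(A|B) = P(B|A)·P(A) / P(B)

P(the filter flags the email) = 24/25 × 7/50 + 3/50 × 43/50
= 84/625 + 129/2500 = 93/500

P(the email is spam|the filter flags the email) = (84/625) / (93/500) = 112/155

P(the email is spam|the filter flags the email) = 112/155 ≈ 72.26%


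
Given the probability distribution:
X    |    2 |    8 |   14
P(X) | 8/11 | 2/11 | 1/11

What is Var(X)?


E[X] = 46/11
E[X²] = 356/11
Var(X) = E[X²] - (E[X])² = 356/11 - 2116/121 = 1800/121

Var(X) = 1800/121 ≈ 14.8760


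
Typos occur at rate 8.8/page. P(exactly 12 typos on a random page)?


Poisson(λ=8.8): P(X=12) = e^(-λ)×λ^k/k!
= e^(-8.8) × 8.8^12 / 12!
≈ 0.0001507330751 × 215671155822 / 479001600 ≈ 0.067868

P(X=12) ≈ 0.067868 ≈ 6.79%


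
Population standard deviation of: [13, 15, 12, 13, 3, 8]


Mean = 64/6 = 32/3
  (13-32/3)²=49/9
  (15-32/3)²=169/9
  (12-32/3)²=16/9
  (13-32/3)²=49/9
  (3-32/3)²=529/9
  (8-32/3)²=64/9
Σ(x-μ)² = 292/3
σ² = (292/3)/6 = 146/9

σ = √(146/9) ≈ 4.0277


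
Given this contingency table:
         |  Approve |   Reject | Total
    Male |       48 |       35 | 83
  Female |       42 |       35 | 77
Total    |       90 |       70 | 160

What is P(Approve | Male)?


P(Approve | Male) = 48/(48+35) = 48/83

P(Approve|Male) = 48/83 ≈ 57.83%


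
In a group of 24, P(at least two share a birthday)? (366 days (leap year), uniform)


P(all different) = Π(366-i)/366 for i=0..23
= 0.462654
P(match) = 1 - 0.462654 = 0.537346

P ≈ 0.5373 ≈ 53.73%


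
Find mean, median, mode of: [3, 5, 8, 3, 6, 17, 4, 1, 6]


Sorted: [1, 3, 3, 4, 5, 6, 6, 8, 17]
Mean = 53/9
Median = 5
Freq: {3: 2, 5: 1, 8: 1, 6: 2, 17: 1, 4: 1, 1: 1}
Mode: [3, 6]

Mean=53/9, Median=5, Mode=[3, 6]


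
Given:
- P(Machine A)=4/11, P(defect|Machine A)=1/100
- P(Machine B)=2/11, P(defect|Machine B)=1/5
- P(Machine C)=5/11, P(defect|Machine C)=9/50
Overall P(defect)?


P(B) = Σ P(B|Aᵢ)×P(Aᵢ)
  1/100×4/11 = 1/275
  1/5×2/11 = 2/55
  9/50×5/11 = 9/110
Sum = 67/550

P(defect) = 67/550 ≈ 12.18%


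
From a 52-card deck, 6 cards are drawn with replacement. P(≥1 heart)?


P(not a heart) = 39/52 = 3/4
P(none in 6 draws) = (3/4)^6 = 729/4096
P(≥1 heart) = 1 - 729/4096 = 3367/4096

P = 3367/4096 ≈ 82.20%


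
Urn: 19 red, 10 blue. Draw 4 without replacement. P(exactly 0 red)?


Hypergeometric: C(19,0)×C(10,4)/C(29,4)
= 1×210/23751 = 10/1131

P(X=0) = 10/1131 ≈ 0.88%


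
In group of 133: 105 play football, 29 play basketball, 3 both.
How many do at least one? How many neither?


|A∪B| = 105+29-3 = 131
Neither = 133-131 = 2

At least one: 131; Neither: 2


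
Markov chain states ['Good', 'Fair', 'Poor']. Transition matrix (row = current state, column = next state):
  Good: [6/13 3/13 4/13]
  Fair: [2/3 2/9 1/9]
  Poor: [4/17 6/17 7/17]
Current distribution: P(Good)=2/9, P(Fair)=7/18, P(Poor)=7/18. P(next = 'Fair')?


P(next=Fair) = Σᵢ P(now=i)×P(i→Fair)
= 2/9×3/13 + 7/18×2/9 + 7/18×6/17
= 2/39 + 7/81 + 7/51 = 4922/17901

P = 4922/17901 ≈ 0.2750


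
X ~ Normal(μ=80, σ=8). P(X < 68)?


z = (68-80)/8 = -1.5
P(Z < -1.5) = 0.0668

P(X < 68) ≈ 0.0668


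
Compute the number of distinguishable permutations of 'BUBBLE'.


Letters: 6, freq: {'B': 3, 'U': 1, 'L': 1, 'E': 1}
6!/(3!×1!×1!×1!) = 720/6 = 120

120


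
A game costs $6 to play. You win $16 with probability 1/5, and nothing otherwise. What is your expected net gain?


E[gain] = (16-6)×1/5 + (-6)×4/5
= 2 - 24/5 = -14/5

Expected net gain = $-14/5 ≈ $-2.80


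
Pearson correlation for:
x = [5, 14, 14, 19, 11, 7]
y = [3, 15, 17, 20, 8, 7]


n=6, Σx=70, Σy=70, Σxy=980, Σx²=948, Σy²=1036
r = (6×980 - 70×70)/√((6×948 - 70²)(6×1036 - 70²))
= 980/√(788×1316) = 980/√1037008 ≈ 980/1018.3359 ≈ 0.9624

r ≈ 0.9624


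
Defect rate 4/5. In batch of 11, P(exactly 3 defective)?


Binomial: P(X=3) = C(11,3)×p^3×(1-p)^8
= 165 × 64/125 × 1/390625 = 2112/9765625

P(X=3) = 2112/9765625 ≈ 0.02%


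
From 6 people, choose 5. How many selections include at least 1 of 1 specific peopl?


Complement: C(6,5) - C(5,5) = 6 - 1 = 5

5


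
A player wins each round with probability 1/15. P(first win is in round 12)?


Geometric: P(X=12) = (1-p)^(k-1)×p = (14/15)^11×1/15 = 4049565169664/129746337890625

P(X=12) = 4049565169664/129746337890625 ≈ 3.12%


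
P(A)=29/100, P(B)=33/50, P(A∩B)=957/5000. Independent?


P(A)×P(B) = 957/5000
P(A∩B) = 957/5000
Equal ✓ → Independent

Yes, independent


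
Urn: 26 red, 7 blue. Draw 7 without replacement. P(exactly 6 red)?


Hypergeometric: C(26,6)×C(7,1)/C(33,7)
= 230230×7/4272048 = 73255/194184

P(X=6) = 73255/194184 ≈ 37.72%


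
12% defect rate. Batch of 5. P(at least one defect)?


P(all good) = (22/25)^5 = 5153632/9765625
P(≥1 defect) = 4611993/9765625

P = 4611993/9765625 ≈ 47.23%


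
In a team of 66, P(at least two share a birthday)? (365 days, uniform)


P(all different) = Π(365-i)/365 for i=0..65
= 0.001904
P(match) = 1 - 0.001904 = 0.998096

P ≈ 0.9981 ≈ 99.81%


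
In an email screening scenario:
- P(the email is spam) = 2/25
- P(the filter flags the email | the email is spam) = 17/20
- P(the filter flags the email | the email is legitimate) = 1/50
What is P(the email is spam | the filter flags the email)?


Using Bayes' theorem:
P(A|B) = P(B|A)·P(A) / P(B)

P(the filter flags the email) = 17/20 × 2/25 + 1/50 × 23/25
= 17/250 + 23/1250 = 54/625

P(the email is spam|the filter flags the email) = (17/250) / (54/625) = 85/108

P(the email is spam|the filter flags the email) = 85/108 ≈ 78.70%


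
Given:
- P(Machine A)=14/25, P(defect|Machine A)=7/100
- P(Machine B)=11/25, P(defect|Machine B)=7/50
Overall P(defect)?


P(B) = Σ P(B|Aᵢ)×P(Aᵢ)
  7/100×14/25 = 49/1250
  7/50×11/25 = 77/1250
Sum = 63/625

P(defect) = 63/625 ≈ 10.08%


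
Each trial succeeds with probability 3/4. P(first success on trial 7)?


Geometric: P(X=7) = (1-p)^(k-1)×p = (1/4)^6×3/4 = 3/16384

P(X=7) = 3/16384 ≈ 0.02%


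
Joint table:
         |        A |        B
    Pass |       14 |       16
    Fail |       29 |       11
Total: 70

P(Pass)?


P(Pass) = (14+16)/70 = 30/70 = 3/7

P(Pass) = 3/7 ≈ 42.86%


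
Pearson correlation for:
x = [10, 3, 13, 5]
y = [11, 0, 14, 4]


n=4, Σx=31, Σy=29, Σxy=312, Σx²=303, Σy²=333
r = (4×312 - 31×29)/√((4×303 - 31²)(4×333 - 29²))
= 349/√(251×491) = 349/√123241 ≈ 349/351.0570 ≈ 0.9941

r ≈ 0.9941


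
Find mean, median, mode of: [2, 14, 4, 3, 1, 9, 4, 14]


Sorted: [1, 2, 3, 4, 4, 9, 14, 14]
Mean = 51/8
Median = 4
Freq: {2: 1, 14: 2, 4: 2, 3: 1, 1: 1, 9: 1}
Mode: [4, 14]

Mean=51/8, Median=4, Mode=[4, 14]


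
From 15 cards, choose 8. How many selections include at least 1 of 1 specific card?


Complement: C(15,8) - C(14,8) = 6435 - 3003 = 3432

3432


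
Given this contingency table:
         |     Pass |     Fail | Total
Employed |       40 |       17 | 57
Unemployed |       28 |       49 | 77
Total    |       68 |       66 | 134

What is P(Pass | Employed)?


P(Pass | Employed) = 40/(40+17) = 40/57

P(Pass|Employed) = 40/57 ≈ 70.18%


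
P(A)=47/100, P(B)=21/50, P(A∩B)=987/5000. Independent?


P(A)×P(B) = 987/5000
P(A∩B) = 987/5000
Equal ✓ → Independent

Yes, independent


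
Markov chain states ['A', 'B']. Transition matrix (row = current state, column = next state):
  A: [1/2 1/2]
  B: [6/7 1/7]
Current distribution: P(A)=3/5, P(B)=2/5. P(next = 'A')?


P(next=A) = Σᵢ P(now=i)×P(i→A)
= 3/5×1/2 + 2/5×6/7
= 3/10 + 12/35 = 9/14

P = 9/14 ≈ 0.6429


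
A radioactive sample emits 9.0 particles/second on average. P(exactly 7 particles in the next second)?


Poisson(λ=9.0): P(X=7) = e^(-λ)×λ^k/k!
= e^(-9.0) × 9.0^7 / 7!
≈ 0.0001234098041 × 4782969 / 5040 ≈ 0.117116

P(X=7) ≈ 0.117116 ≈ 11.71%


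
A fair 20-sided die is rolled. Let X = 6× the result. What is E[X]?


E[die] = (1+20)/2 = 21/2
E[X] = 6 × 21/2 = 63

E[X] = 63


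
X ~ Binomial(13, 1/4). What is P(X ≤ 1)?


P(X ≤ 1) = Σ P(X=i) for i=0..1
P(X=0) = 1594323/67108864
P(X=1) = 6908733/67108864
Sum = 531441/4194304

P(X ≤ 1) = 531441/4194304 ≈ 12.67%


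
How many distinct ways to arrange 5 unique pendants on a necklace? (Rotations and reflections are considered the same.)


Free circular arrangements: rotations and reflections both identified.
(n-1)!/2 = 4!/2 = 24/2 = 12

12


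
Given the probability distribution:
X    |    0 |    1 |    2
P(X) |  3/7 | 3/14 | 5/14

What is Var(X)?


E[X] = 13/14
E[X²] = 23/14
Var(X) = E[X²] - (E[X])² = 23/14 - 169/196 = 153/196

Var(X) = 153/196 ≈ 0.7806


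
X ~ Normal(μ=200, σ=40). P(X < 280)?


z = (280-200)/40 = 2.0
P(Z < 2.0) = 0.9772

P(X < 280) ≈ 0.9772


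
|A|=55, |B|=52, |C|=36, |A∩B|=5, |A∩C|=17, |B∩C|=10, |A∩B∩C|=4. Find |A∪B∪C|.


|A∪B∪C| = 55+52+36-5-17-10+4 = 115

|A∪B∪C| = 115


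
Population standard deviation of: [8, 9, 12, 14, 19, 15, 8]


Mean = 85/7
  (8-85/7)²=841/49
  (9-85/7)²=484/49
  (12-85/7)²=1/49
  (14-85/7)²=169/49
  (19-85/7)²=2304/49
  (15-85/7)²=400/49
  (8-85/7)²=841/49
Σ(x-μ)² = 720/7
σ² = (720/7)/7 = 720/49

σ = √(720/49) ≈ 3.8333


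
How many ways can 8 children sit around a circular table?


Circular arrangements of 8 distinct objects: fix one position to break rotational symmetry.
(n-1)! = 7! = 5040

5040


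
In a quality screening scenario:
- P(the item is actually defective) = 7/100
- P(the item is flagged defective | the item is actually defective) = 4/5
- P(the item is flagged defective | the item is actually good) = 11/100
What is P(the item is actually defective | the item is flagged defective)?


Using Bayes' theorem:
P(A|B) = P(B|A)·P(A) / P(B)

P(the item is flagged defective) = 4/5 × 7/100 + 11/100 × 93/100
= 7/125 + 1023/10000 = 1583/10000

P(the item is actually defective|the item is flagged defective) = (7/125) / (1583/10000) = 560/1583

P(the item is actually defective|the item is flagged defective) = 560/1583 ≈ 35.38%


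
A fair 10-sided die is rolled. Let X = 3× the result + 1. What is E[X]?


E[die] = (1+10)/2 = 11/2
E[X] = 3×11/2 + 1 = 35/2

E[X] = 35/2


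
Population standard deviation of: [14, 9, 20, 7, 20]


Mean = 70/5 = 14
  (14-14)²=0
  (9-14)²=25
  (20-14)²=36
  (7-14)²=49
  (20-14)²=36
Σ(x-μ)² = 146
σ² = 146/5

σ = √(146/5) ≈ 5.4037


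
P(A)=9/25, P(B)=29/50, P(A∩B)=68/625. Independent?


P(A)×P(B) = 261/1250
P(A∩B) = 68/625
Not equal → NOT independent

No, not independent


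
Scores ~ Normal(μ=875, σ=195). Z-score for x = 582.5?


z = (x - μ)/σ = (582.5 - 875)/195 = -1.5

z = -1.5


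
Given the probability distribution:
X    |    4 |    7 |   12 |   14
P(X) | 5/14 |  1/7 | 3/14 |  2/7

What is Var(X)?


E[X] = 9
E[X²] = 697/7
Var(X) = E[X²] - (E[X])² = 697/7 - 81 = 130/7

Var(X) = 130/7 ≈ 18.5714


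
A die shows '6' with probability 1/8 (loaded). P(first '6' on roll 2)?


Geometric: P(X=2) = (1-p)^(k-1)×p = (7/8)^1×1/8 = 7/64

P(X=2) = 7/64 ≈ 10.94%


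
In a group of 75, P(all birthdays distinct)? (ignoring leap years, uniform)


P(all different) = Π(365-i)/365 for i=0..74
= (365/365)×(364/365)×...×(291/365)
= 0.000280

P ≈ 0.0003 ≈ 0.03%


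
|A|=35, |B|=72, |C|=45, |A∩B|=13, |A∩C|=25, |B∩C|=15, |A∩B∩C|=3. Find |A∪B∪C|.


|A∪B∪C| = 35+72+45-13-25-15+3 = 102

|A∪B∪C| = 102


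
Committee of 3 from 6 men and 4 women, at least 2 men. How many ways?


Count by #men:
  2M,1W: C(6,2)×C(4,1)=60
  3M,0W: C(6,3)×C(4,0)=20
Total = 80

80


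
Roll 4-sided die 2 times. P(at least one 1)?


P(no 1)^2 = (3/4)^2 = 9/16
P(≥1) = 1 - 9/16 = 7/16

P = 7/16 ≈ 43.75%


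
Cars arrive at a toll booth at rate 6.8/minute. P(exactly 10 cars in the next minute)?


Poisson(λ=6.8): P(X=10) = e^(-λ)×λ^k/k!
= e^(-6.8) × 6.8^10 / 10!
≈ 0.001113775148 × 211392282.016 / 3628800 ≈ 0.064882

P(X=10) ≈ 0.064882 ≈ 6.49%


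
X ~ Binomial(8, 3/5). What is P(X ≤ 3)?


P(X ≤ 3) = Σ P(X=i) for i=0..3
P(X=0) = 256/390625
P(X=1) = 3072/390625
P(X=2) = 16128/390625
P(X=3) = 48384/390625
Sum = 13568/78125

P(X ≤ 3) = 13568/78125 ≈ 17.37%


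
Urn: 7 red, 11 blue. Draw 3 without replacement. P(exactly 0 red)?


Hypergeometric: C(7,0)×C(11,3)/C(18,3)
= 1×165/816 = 55/272

P(X=0) = 55/272 ≈ 20.22%


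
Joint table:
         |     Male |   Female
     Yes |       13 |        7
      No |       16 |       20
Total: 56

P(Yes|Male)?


P(Yes|Male) = 13/(13+16) = 13/29

P = 13/29 ≈ 44.83%


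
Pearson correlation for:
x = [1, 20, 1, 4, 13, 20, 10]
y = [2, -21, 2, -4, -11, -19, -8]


n=7, Σx=69, Σy=-59, Σxy=-1035, Σx²=1087, Σy²=1011
r = (7×(-1035) - 69×(-59))/√((7×1087 - 69²)(7×1011 - (-59)²))
= -3174/√(2848×3596) = -3174/√10241408 ≈ -3174/3200.2200 ≈ -0.9918

r ≈ -0.9918


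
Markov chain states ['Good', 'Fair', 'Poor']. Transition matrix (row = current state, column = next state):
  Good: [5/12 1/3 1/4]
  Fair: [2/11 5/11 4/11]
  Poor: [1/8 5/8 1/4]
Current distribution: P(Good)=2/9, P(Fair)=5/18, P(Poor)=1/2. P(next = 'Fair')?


P(next=Fair) = Σᵢ P(now=i)×P(i→Fair)
= 2/9×1/3 + 5/18×5/11 + 1/2×5/8
= 2/27 + 25/198 + 5/16 = 2437/4752

P = 2437/4752 ≈ 0.5128


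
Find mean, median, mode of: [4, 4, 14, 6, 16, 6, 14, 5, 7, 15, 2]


Sorted: [2, 4, 4, 5, 6, 6, 7, 14, 14, 15, 16]
Mean = 93/11
Median = 6
Freq: {4: 2, 14: 2, 6: 2, 16: 1, 5: 1, 7: 1, 15: 1, 2: 1}
Mode: [4, 6, 14]

Mean=93/11, Median=6, Mode=[4, 6, 14]


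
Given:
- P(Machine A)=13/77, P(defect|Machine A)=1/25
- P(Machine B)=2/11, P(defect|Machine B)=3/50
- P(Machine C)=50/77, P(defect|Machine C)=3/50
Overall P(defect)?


P(B) = Σ P(B|Aᵢ)×P(Aᵢ)
  1/25×13/77 = 13/1925
  3/50×2/11 = 3/275
  3/50×50/77 = 3/77
Sum = 109/1925

P(defect) = 109/1925 ≈ 5.66%


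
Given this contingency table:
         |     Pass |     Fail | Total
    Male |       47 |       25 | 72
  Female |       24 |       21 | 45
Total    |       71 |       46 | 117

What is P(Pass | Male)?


P(Pass | Male) = 47/(47+25) = 47/72

P(Pass|Male) = 47/72 ≈ 65.28%


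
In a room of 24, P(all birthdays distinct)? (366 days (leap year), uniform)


P(all different) = Π(366-i)/366 for i=0..23
= (366/366)×(365/366)×...×(343/366)
= 0.462654

P ≈ 0.4627 ≈ 46.27%


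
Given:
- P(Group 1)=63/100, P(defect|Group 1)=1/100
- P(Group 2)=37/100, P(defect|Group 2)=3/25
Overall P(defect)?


P(B) = Σ P(B|Aᵢ)×P(Aᵢ)
  1/100×63/100 = 63/10000
  3/25×37/100 = 111/2500
Sum = 507/10000

P(defect) = 507/10000 ≈ 5.07%


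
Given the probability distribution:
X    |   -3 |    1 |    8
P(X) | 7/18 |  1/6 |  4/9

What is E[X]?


E[X] = Σ x·P(X=x)
= (-3)×(7/18) + (1)×(1/6) + (8)×(4/9)
= 23/9

E[X] = 23/9


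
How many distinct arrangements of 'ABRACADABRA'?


Letters: 11, freq: {'A': 5, 'B': 2, 'R': 2, 'C': 1, 'D': 1}
11!/(5!×2!×2!×1!×1!) = 39916800/480 = 83160

83160


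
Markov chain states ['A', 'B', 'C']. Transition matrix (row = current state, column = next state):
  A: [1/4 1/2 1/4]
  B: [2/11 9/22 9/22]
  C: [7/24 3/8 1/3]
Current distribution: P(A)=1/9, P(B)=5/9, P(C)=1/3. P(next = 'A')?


P(next=A) = Σᵢ P(now=i)×P(i→A)
= 1/9×1/4 + 5/9×2/11 + 1/3×7/24
= 1/36 + 10/99 + 7/72 = 179/792

P = 179/792 ≈ 0.2260


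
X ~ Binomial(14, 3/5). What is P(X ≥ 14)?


P(X ≥ 14) = Σ P(X=i) for i=14..14
P(X=14) = 4782969/6103515625
Sum = 4782969/6103515625

P(X ≥ 14) = 4782969/6103515625 ≈ 0.08%


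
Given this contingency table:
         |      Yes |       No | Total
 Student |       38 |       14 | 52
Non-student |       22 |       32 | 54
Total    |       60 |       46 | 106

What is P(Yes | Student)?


P(Yes | Student) = 38/(38+14) = 38/52 = 19/26

P(Yes|Student) = 19/26 ≈ 73.08%


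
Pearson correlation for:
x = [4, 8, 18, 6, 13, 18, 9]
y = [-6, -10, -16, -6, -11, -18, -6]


n=7, Σx=76, Σy=-73, Σxy=-949, Σx²=1014, Σy²=909
r = (7×(-949) - 76×(-73))/√((7×1014 - 76²)(7×909 - (-73)²))
= -1095/√(1322×1034) = -1095/√1366948 ≈ -1095/1169.1655 ≈ -0.9366

r ≈ -0.9366


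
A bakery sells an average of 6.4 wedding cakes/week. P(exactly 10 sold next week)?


Poisson(λ=6.4): P(X=10) = e^(-λ)×λ^k/k!
= e^(-6.4) × 6.4^10 / 10!
≈ 0.001661557273 × 115292150.461 / 3628800 ≈ 0.052790

P(X=10) ≈ 0.052790 ≈ 5.28%


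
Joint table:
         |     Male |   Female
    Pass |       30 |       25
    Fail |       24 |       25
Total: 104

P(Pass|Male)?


P(Pass|Male) = 30/(30+24) = 30/54 = 5/9

P = 5/9 ≈ 55.56%


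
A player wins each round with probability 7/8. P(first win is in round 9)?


Geometric: P(X=9) = (1-p)^(k-1)×p = (1/8)^8×7/8 = 7/134217728

P(X=9) = 7/134217728 ≈ 0.00%


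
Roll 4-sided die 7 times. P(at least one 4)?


P(no 4)^7 = (3/4)^7 = 2187/16384
P(≥1) = 1 - 2187/16384 = 14197/16384

P = 14197/16384 ≈ 86.65%


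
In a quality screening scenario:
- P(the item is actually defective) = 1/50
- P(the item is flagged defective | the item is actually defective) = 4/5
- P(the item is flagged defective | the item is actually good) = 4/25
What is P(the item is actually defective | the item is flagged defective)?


Using Bayes' theorem:
P(A|B) = P(B|A)·P(A) / P(B)

P(the item is flagged defective) = 4/5 × 1/50 + 4/25 × 49/50
= 2/125 + 98/625 = 108/625

P(the item is actually defective|the item is flagged defective) = (2/125) / (108/625) = 5/54

P(the item is actually defective|the item is flagged defective) = 5/54 ≈ 9.26%


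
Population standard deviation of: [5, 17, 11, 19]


Mean = 52/4 = 13
  (5-13)²=64
  (17-13)²=16
  (11-13)²=4
  (19-13)²=36
Σ(x-μ)² = 120
σ² = 120/4 = 30

σ = √(30) ≈ 5.4772


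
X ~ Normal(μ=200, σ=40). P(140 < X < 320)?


z₁=(140-200)/40=-1.5, z₂=(320-200)/40=3.0
P = Φ(3.0) - Φ(-1.5) = 0.998650 - 0.066807 = 0.931843 ≈ 0.9318

P(140 < X < 320) ≈ 0.9318


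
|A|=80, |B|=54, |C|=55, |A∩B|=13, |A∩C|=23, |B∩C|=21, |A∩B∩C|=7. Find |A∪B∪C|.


|A∪B∪C| = 80+54+55-13-23-21+7 = 139

|A∪B∪C| = 139


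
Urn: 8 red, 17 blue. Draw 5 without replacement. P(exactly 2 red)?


Hypergeometric: C(8,2)×C(17,3)/C(25,5)
= 28×680/53130 = 272/759

P(X=2) = 272/759 ≈ 35.84%


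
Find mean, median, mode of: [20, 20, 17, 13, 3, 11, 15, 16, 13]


Sorted: [3, 11, 13, 13, 15, 16, 17, 20, 20]
Mean = 128/9
Median = 15
Freq: {20: 2, 17: 1, 13: 2, 3: 1, 11: 1, 15: 1, 16: 1}
Mode: [13, 20]

Mean=128/9, Median=15, Mode=[13, 20]


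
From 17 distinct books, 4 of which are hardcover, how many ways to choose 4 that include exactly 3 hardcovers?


Choose 3 of the 4 hardcovers and 1 of the other 13 books:
C(4,3)×C(13,1) = 4×13 = 52

52


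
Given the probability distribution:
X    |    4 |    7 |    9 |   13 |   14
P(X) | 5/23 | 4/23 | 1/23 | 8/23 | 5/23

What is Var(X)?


E[X] = 231/23
E[X²] = 2689/23
Var(X) = E[X²] - (E[X])² = 2689/23 - 53361/529 = 8486/529

Var(X) = 8486/529 ≈ 16.0416


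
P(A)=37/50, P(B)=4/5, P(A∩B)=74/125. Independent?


P(A)×P(B) = 74/125
P(A∩B) = 74/125
Equal ✓ → Independent

Yes, independent


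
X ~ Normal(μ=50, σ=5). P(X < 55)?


z = (55-50)/5 = 1.0
P(Z < 1.0) = 0.8413

P(X < 55) ≈ 0.8413


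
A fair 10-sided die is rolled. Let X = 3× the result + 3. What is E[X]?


E[die] = (1+10)/2 = 11/2
E[X] = 3×11/2 + 3 = 39/2

E[X] = 39/2


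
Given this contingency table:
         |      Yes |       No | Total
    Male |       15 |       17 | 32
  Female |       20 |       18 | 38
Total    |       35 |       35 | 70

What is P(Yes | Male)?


P(Yes | Male) = 15/(15+17) = 15/32

P(Yes|Male) = 15/32 ≈ 46.88%


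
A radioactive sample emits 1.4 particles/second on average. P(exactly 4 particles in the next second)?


Poisson(λ=1.4): P(X=4) = e^(-λ)×λ^k/k!
= e^(-1.4) × 1.4^4 / 4!
≈ 0.2465969639 × 3.8416 / 24 ≈ 0.039472

P(X=4) ≈ 0.039472 ≈ 3.95%


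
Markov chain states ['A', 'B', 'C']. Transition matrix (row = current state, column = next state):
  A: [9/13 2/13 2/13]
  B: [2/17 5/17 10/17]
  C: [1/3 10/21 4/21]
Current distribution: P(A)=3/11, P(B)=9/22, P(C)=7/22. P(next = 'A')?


P(next=A) = Σᵢ P(now=i)×P(i→A)
= 3/11×9/13 + 9/22×2/17 + 7/22×1/3
= 27/143 + 9/187 + 7/66 = 5003/14586

P = 5003/14586 ≈ 0.3430


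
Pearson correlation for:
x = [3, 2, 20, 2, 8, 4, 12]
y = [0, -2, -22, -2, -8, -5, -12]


n=7, Σx=51, Σy=-51, Σxy=-676, Σx²=641, Σy²=725
r = (7×(-676) - 51×(-51))/√((7×641 - 51²)(7×725 - (-51)²))
= -2131/√(1886×2474) = -2131/√4665964 ≈ -2131/2160.0843 ≈ -0.9865

r ≈ -0.9865


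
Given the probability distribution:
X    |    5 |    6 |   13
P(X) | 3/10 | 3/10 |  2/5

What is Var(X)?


E[X] = 17/2
E[X²] = 859/10
Var(X) = E[X²] - (E[X])² = 859/10 - 289/4 = 273/20

Var(X) = 273/20 ≈ 13.6500


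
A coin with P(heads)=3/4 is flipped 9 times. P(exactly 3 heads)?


Binomial: P(X=3) = C(9,3)×p^3×(1-p)^6
= 84 × 27/64 × 1/4096 = 567/65536

P(X=3) = 567/65536 ≈ 0.87%


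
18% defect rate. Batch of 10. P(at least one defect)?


P(all good) = (41/50)^10 = 13422659310152401/97656250000000000
P(≥1 defect) = 84233590689847599/97656250000000000

P = 84233590689847599/97656250000000000 ≈ 86.26%


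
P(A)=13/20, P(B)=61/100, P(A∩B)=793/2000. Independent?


P(A)×P(B) = 793/2000
P(A∩B) = 793/2000
Equal ✓ → Independent

Yes, independent


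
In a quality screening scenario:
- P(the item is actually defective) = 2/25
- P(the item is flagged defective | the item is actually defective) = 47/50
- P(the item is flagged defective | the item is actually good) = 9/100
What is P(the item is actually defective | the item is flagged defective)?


Using Bayes' theorem:
P(A|B) = P(B|A)·P(A) / P(B)

P(the item is flagged defective) = 47/50 × 2/25 + 9/100 × 23/25
= 47/625 + 207/2500 = 79/500

P(the item is actually defective|the item is flagged defective) = (47/625) / (79/500) = 188/395

P(the item is actually defective|the item is flagged defective) = 188/395 ≈ 47.59%


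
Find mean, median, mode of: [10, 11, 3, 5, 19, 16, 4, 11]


Sorted: [3, 4, 5, 10, 11, 11, 16, 19]
Mean = 79/8
Median = 21/2
Freq: {10: 1, 11: 2, 3: 1, 5: 1, 19: 1, 16: 1, 4: 1}
Mode: [11]

Mean=79/8, Median=21/2, Mode=11


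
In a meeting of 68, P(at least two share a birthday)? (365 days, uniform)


P(all different) = Π(365-i)/365 for i=0..67
= 0.001274
P(match) = 1 - 0.001274 = 0.998726

P ≈ 0.9987 ≈ 99.87%


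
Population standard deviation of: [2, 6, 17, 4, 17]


Mean = 46/5
  (2-46/5)²=1296/25
  (6-46/5)²=256/25
  (17-46/5)²=1521/25
  (4-46/5)²=676/25
  (17-46/5)²=1521/25
Σ(x-μ)² = 1054/5
σ² = (1054/5)/5 = 1054/25

σ = √(1054/25) ≈ 6.4931


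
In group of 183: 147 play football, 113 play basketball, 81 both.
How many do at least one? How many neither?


|A∪B| = 147+113-81 = 179
Neither = 183-179 = 4

At least one: 179; Neither: 4


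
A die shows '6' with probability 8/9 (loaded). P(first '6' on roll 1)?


Geometric: P(X=1) = (1-p)^(k-1)×p = (1/9)^0×8/9 = 8/9

P(X=1) = 8/9 ≈ 88.89%


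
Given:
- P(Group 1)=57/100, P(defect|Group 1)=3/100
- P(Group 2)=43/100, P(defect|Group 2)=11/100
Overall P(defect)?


P(B) = Σ P(B|Aᵢ)×P(Aᵢ)
  3/100×57/100 = 171/10000
  11/100×43/100 = 473/10000
Sum = 161/2500

P(defect) = 161/2500 ≈ 6.44%


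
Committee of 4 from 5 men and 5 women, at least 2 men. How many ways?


Count by #men:
  2M,2W: C(5,2)×C(5,2)=100
  3M,1W: C(5,3)×C(5,1)=50
  4M,0W: C(5,4)×C(5,0)=5
Total = 155

155


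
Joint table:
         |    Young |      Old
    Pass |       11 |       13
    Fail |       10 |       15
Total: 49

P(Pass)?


P(Pass) = (11+13)/49 = 24/49

P(Pass) = 24/49 ≈ 48.98%


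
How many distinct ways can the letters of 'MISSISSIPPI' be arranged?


Letters: 11, freq: {'M': 1, 'I': 4, 'S': 4, 'P': 2}
11!/(1!×4!×4!×2!) = 39916800/1152 = 34650

34650


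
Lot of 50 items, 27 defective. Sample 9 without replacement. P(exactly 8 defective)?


Hypergeometric: C(27,8)×C(23,1)/C(50,9)
= 2220075×23/2505433700 = 8073/396116

P(X=8) = 8073/396116 ≈ 2.04%


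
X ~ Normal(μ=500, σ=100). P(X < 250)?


z = (250-500)/100 = -2.5
P(Z < -2.5) = 0.0062

P(X < 250) ≈ 0.0062


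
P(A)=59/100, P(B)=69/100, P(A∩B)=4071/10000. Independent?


P(A)×P(B) = 4071/10000
P(A∩B) = 4071/10000
Equal ✓ → Independent

Yes, independent


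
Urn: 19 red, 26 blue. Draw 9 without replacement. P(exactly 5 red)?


Hypergeometric: C(19,5)×C(26,4)/C(45,9)
= 11628×14950/886163135 = 140760/717541

P(X=5) = 140760/717541 ≈ 19.62%


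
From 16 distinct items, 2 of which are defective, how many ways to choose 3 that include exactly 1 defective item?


Choose 1 of the 2 defective items and 2 of the other 14 items:
C(2,1)×C(14,2) = 2×91 = 182

182


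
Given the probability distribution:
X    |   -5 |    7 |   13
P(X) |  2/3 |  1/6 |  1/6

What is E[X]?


E[X] = Σ x·P(X=x)
= (-5)×(2/3) + (7)×(1/6) + (13)×(1/6)
= 0

E[X] = 0


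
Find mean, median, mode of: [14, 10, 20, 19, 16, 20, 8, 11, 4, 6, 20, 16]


Sorted: [4, 6, 8, 10, 11, 14, 16, 16, 19, 20, 20, 20]
Mean = 164/12 = 41/3
Median = 15
Freq: {14: 1, 10: 1, 20: 3, 19: 1, 16: 2, 8: 1, 11: 1, 4: 1, 6: 1}
Mode: [20]

Mean=41/3, Median=15, Mode=20


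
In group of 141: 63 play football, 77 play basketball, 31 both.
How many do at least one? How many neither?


|A∪B| = 63+77-31 = 109
Neither = 141-109 = 32

At least one: 109; Neither: 32


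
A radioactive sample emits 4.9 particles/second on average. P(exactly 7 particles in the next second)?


Poisson(λ=4.9): P(X=7) = e^(-λ)×λ^k/k!
= e^(-4.9) × 4.9^7 / 7!
≈ 0.007446583071 × 67822.3072849 / 5040 ≈ 0.100207

P(X=7) ≈ 0.100207 ≈ 10.02%


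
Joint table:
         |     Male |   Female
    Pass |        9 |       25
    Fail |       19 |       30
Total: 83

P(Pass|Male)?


P(Pass|Male) = 9/(9+19) = 9/28

P = 9/28 ≈ 32.14%


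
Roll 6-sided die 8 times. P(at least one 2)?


P(no 2)^8 = (5/6)^8 = 390625/1679616
P(≥1) = 1 - 390625/1679616 = 1288991/1679616

P = 1288991/1679616 ≈ 76.74%


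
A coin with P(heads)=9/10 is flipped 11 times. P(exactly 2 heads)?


Binomial: P(X=2) = C(11,2)×p^2×(1-p)^9
= 55 × 81/100 × 1/1000000000 = 891/20000000000

P(X=2) = 891/20000000000 ≈ 0.00%


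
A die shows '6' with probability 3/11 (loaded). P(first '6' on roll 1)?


Geometric: P(X=1) = (1-p)^(k-1)×p = (8/11)^0×3/11 = 3/11

P(X=1) = 3/11 ≈ 27.27%


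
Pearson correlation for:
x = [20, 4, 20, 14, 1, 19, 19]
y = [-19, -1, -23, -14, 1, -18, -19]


n=7, Σx=97, Σy=-93, Σxy=-1742, Σx²=1735, Σy²=1773
r = (7×(-1742) - 97×(-93))/√((7×1735 - 97²)(7×1773 - (-93)²))
= -3173/√(2736×3762) = -3173/√10292832 ≈ -3173/3208.2444 ≈ -0.9890

r ≈ -0.9890
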